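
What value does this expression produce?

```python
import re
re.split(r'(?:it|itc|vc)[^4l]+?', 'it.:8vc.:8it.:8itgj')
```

['', ':8', ':8', ':8', 'j']

Matches to split on: at [0:3] → 'it.'; at [5:8] → 'vc.'; at [10:13] → 'it.'; at [15:18] → 'itg'.
The string is cut at each match, leaving 5 pieces.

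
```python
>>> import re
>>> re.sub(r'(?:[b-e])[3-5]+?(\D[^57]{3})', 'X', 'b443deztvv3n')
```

'Xvv3n'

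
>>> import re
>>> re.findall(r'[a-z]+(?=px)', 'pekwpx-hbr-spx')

The lookaround is zero-width — it requires the adjacent text to match without consuming it, so the asserted text isn't part of the match.
Matches: at [0:4] → 'pekw'; at [11:12] → 's'.
Since nothing is captured, `findall` lists the 2 matched substrings directly.

['pekw', 's']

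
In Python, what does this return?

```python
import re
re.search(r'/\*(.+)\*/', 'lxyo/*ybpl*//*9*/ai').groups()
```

('ybpl*//*9',)

`search` walks the string left to right and returns the first match it finds.
The match spans [4:17] → '/*ybpl*//*9*/'.
Captured: group 1 = 'ybpl*//*9'.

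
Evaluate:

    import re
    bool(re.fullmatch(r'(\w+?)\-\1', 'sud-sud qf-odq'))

`fullmatch` succeeds only if the pattern covers the string from start to end.
Here the pattern can't cover the whole string, so the call returns None, and `bool(None)` is False.

False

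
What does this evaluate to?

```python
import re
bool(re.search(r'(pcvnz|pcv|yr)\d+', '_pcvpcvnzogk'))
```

Here no position works, so the call returns None, and `bool(None)` is False.

False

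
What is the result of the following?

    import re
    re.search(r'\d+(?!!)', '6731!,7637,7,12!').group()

`(?!…)`/`(?<!…)` only lets a position through if the neighbouring text does NOT match; no characters are consumed.
`re.search` scans for the first position where the pattern succeeds.
The match spans [0:3] → '673'.

'673'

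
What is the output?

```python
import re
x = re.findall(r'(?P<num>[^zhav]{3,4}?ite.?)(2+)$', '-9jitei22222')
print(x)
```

[('-9jitei', '22222')]

Pattern: 3 to 4 of any character except [zhav] (lazy), then the literal 'ite', then optionally any character (captured as 'num'); then one or more of a literal '2' (captured); then anchored at the end.
Matches: at [0:12] match '-9jitei22222', groups = ('-9jitei', '22222').
Multiple groups make `findall` return tuples — one 2-tuple for the one match.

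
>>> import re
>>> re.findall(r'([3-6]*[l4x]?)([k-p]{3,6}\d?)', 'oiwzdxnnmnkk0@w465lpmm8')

[('x', 'nnmnkk0'), ('465l', 'pmm8')]

2 groups means each result is a tuple of 2 captured strings — 2 here.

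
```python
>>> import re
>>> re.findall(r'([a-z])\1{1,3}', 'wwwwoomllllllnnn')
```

A backreference is literal: `\1` must see the identical characters the first group matched.
With a single group, `findall` returns only what that group captured — 5 items.

['w', 'o', 'l', 'l', 'n']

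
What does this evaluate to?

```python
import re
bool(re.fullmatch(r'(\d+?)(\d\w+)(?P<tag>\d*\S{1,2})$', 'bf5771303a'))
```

For `fullmatch`, every character of the input must be accounted for by the pattern.
Here the pattern can't cover the whole string, so the call returns None, and `bool(None)` is False.

False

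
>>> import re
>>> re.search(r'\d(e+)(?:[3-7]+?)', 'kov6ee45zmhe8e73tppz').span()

(3, 7)

Pattern: a digit; then one or more of a literal 'e' (captured); then one or more of a character in [3-7] (lazy) (non-capturing group).
A non-greedy quantifier consumes as few characters as it can — just enough that the remainder of the pattern still matches from where it stops; whatever follows it matches normally.
`re.search` tries every starting position until one works.
The match spans [3:7] → '6ee4'.
Captured: group 1 = 'ee'.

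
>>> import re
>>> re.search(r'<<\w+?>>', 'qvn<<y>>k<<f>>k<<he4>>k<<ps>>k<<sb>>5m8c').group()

'<<y>>'

The match spans [3:8] → '<<y>>'.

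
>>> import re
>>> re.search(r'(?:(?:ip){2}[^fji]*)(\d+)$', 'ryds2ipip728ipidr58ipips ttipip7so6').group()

'ipip7so6'

The pattern matches the literal 'ip' repeated 2 times, then zero or more of any character except [fji] (non-capturing group); then one or more of a digit (captured); then anchored at the end.
`search` walks the string left to right and returns the first match it finds.
The match spans [27:35] → 'ipip7so6'.
Captured: group 1 = '6'.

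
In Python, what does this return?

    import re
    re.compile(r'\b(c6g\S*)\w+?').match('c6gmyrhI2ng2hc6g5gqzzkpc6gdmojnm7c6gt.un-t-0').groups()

('c6gmyrhI2ng2hc6g5gqzzkpc6gdmojnm7c6gt.un-t-',)

This matches a word boundary (`\b`, zero-width); then the literal 'c6g', then zero or more of a non-whitespace character (captured); then one or more of a word character (lazy).
`re.match` won't scan ahead — the pattern has to work from the very first character.
The match spans [0:44] → 'c6gmyrhI2ng2hc6g5gqzzkpc6gdmojnm7c6gt.un-t-0'.
Captured: group 1 = 'c6gmyrhI2ng2hc6g5gqzzkpc6gdmojnm7c6gt.un-t-'.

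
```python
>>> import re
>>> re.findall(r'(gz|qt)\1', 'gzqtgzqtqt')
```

['qt']

`\1` is not a pattern — it's the concrete string captured by group 1, re-applied verbatim.
Because there's exactly one group, `findall` drops the full match and keeps group 1 from the one hit.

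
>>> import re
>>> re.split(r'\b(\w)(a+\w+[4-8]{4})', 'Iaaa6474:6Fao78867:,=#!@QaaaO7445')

['', 'I', 'aaa6474', ':6Fao78867:,=#!@', 'Q', 'aaaO7445', '']

Pattern: a word boundary (`\b`, zero-width); then a word character (captured); then one or more of the literal 'a', then one or more of a word character, then exactly 4 of a character in [4-8] (captured).
Matches to split on: at [0:8] → 'Iaaa6474'; at [24:33] → 'QaaaO7445'.
Because the pattern has a capturing group, `split` also inserts each captured text between the pieces.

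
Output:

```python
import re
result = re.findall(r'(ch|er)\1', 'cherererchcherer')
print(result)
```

['er', 'ch', 'er']

The backreference `\1` re-matches whatever the first group consumed, character for character.
`findall` collects group 1 from each match (3 total).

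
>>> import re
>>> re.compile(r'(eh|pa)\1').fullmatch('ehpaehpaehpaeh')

After group 1 captures some text, `\1` only succeeds where that same text appears again.
For `fullmatch`, every character of the input must be accounted for by the pattern.
Here the pattern can't cover the whole string, so the call returns None.

None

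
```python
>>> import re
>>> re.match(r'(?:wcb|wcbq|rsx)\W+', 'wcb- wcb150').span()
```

(0, 5)

With `match`, the pattern is implicitly anchored at the beginning.
The match spans [0:5] → 'wcb- '.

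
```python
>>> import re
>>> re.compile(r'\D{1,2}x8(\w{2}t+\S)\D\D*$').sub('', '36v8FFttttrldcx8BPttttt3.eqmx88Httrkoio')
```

'36v8FFttttrldcx8BPttttt3.e'

Pattern: 1 to 2 of a non-digit, then the literal 'x8'; then exactly 2 of a word character, then one or more of a literal 't', then a non-whitespace character (captured); then a non-digit, then zero or more of a non-digit; then anchored at the end.
Matches: at [26:39] → 'qmx88Httrkoio'.
Each match is replaced by ''.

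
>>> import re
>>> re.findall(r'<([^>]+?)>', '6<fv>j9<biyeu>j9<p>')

['fv', 'biyeu', 'p']

`findall` collects group 1 from each match (3 total).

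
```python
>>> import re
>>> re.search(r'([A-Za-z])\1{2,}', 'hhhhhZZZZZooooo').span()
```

(0, 5)

`\1` has to match the exact text group 1 already captured.
`re.search` tries every starting position until one works.
The match spans [0:5] → 'hhhhh'.
Captured: group 1 = 'h'.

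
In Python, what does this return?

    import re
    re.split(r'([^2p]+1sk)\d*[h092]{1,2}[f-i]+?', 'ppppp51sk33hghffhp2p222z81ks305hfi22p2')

['ppppp', '51sk', 'hffhp2p222z81ks305hfi22p2']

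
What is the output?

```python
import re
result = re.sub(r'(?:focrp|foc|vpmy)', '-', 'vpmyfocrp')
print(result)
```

--

The regex engine tests alternatives in the order written; an earlier branch that matches wins even if a later one would match more.
Matches: at [0:4] → 'vpmy'; at [4:9] → 'focrp'.
`sub` substitutes '-' at each match site.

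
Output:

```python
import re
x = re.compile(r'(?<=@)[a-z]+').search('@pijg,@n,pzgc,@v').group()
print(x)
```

The positive lookaround only admits positions where the adjacent text matches; those characters stay outside the span.
The match spans [1:5] → 'pijg'.

pijg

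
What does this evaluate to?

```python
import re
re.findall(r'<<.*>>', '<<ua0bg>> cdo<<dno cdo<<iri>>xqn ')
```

['<<ua0bg>> cdo<<dno cdo<<iri>>']

Scanning left to right: at [0:29] → '<<ua0bg>> cdo<<dno cdo<<iri>>'.
No capturing groups, so `findall` returns the 1 full match string.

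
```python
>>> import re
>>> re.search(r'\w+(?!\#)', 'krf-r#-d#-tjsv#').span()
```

(0, 3)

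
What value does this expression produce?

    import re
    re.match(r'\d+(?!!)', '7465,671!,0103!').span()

The negative lookaround is zero-width — it rules out positions where the adjacent text would match, without consuming anything.
`re.match` only tries the pattern at the start of the string.
The match spans [0:4] → '7465'.

(0, 4)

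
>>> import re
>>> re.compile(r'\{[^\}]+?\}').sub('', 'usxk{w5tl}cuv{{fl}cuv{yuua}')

'usxkcuvcuv'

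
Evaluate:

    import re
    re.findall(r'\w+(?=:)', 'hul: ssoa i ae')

['hul']

The positive lookaround only admits positions where the adjacent text matches; those characters stay outside the span.
With no groups in the pattern, `findall` gives back each whole match — 1 here.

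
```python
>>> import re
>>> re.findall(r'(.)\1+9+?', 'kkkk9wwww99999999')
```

['k', 'w', '9']

After group 1 captures some text, `\1` only succeeds where that same text appears again.
Scanning left to right: at [0:5] match 'kkkk9', group 1 = 'k'; at [5:10] match 'wwww9', group 1 = 'w'; at [10:17] match '9999999', group 1 = '9'.
With a single group, `findall` returns only what that group captured — 3 items.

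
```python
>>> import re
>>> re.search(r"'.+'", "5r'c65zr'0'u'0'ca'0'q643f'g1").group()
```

"'c65zr'0'u'0'ca'0'q643f'"

The match spans [2:26] → "'c65zr'0'u'0'ca'0'q643f'".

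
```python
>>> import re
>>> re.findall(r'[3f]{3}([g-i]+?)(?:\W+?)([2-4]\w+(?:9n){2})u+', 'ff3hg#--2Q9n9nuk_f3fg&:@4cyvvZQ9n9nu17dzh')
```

[('hg', '2Q9n9n'), ('g', '4cyvvZQ9n9n')]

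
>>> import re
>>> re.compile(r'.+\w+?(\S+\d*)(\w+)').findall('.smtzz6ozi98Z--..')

[('8', 'Z')]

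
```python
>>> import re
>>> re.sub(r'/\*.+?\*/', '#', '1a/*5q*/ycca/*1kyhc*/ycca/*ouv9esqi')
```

'1a#ycca#ycca/*ouv9esqi'

Matches: at [2:8] → '/*5q*/'; at [12:21] → '/*1kyhc*/'.
Every occurrence is swapped for '#'.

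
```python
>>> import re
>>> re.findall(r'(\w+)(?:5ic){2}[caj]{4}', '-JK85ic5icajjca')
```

['JK8']

With a single group, `findall` returns only what that group captured — 1 item.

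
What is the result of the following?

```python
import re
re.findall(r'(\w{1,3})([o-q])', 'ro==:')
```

The pattern matches 1 to 3 of a word character (captured); then a character in [o-q] (captured).
Matches: at [0:2] match 'ro', groups = ('r', 'o').
`findall` packs the 2 group values into a tuple for every match.

[('r', 'o')]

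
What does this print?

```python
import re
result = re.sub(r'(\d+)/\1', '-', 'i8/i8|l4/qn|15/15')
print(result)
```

i8/i8|l4/qn|-

`\1` is not a pattern — it's the concrete string captured by group 1, re-applied verbatim.
Matches: at [12:17] → '15/15'.
`sub` substitutes '-' at each match site.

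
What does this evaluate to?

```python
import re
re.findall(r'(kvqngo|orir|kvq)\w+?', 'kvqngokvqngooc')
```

['kvqngo']

Alternation isn't longest-match — the leftmost alternative that fits at this position is chosen.
Walking the string: at [0:7] match 'kvqngok', group 1 = 'kvqngo'.
Because there's exactly one group, `findall` drops the full match and keeps group 1 from the one hit.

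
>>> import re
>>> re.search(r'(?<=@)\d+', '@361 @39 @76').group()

'361'

The `(?=…)`/`(?<=…)` assertion just peeks at neighbouring text; it doesn't advance the match position.
`re.search` scans for the first position where the pattern succeeds.
The match spans [1:4] → '361'.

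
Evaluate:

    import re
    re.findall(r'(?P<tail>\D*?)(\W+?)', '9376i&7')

[('i', '&')]

The pattern matches zero or more of a non-digit (lazy) (captured as 'tail'); then one or more of a non-word character (lazy) (captured).
Walking the string: at [4:6] match 'i&', groups = ('i', '&').
Multiple groups make `findall` return tuples — one 2-tuple for the one match.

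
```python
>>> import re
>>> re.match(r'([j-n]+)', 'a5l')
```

The pattern matches one or more of a character in [j-n] (captured).
`match` is anchored at position 0; if the pattern doesn't fit there, it returns None.
Here the pattern fails at index 0, so the call returns None.

None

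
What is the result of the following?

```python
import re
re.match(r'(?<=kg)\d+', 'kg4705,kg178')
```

None

The `(?=…)`/`(?<=…)` assertion just peeks at neighbouring text; it doesn't advance the match position.
`re.match` only tries the pattern at the start of the string.
Here position 0 doesn't satisfy it, so the call returns None.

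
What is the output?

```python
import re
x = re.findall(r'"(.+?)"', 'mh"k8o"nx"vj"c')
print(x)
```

['k8o', 'vj']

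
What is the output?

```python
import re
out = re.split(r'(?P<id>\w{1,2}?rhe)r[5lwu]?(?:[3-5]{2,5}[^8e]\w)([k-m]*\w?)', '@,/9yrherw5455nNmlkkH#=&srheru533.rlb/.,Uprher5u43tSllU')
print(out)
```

['@,/', '9yrhe', 'mlkkH', '#=&', 'srhe', 'lb', '/.,Uprher5u43tSllU']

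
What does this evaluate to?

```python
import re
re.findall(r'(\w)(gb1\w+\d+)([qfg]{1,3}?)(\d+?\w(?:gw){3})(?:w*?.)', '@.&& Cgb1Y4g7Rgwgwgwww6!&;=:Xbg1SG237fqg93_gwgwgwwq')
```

[('C', 'gb1Y4', 'g', '7Rgwgwgw')]

Pattern: a word character (captured); then the literal 'gb1', then one or more of a word character, then one or more of a digit (captured); then 1 to 3 of one of [qfg] (lazy) (captured); then one or more of a digit (lazy), then a word character, then the literal 'gw' repeated 3 times (captured); then zero or more of the literal 'w' (lazy), then any character (non-capturing group).
Walking the string: at [5:21] match 'Cgb1Y4g7Rgwgwgww', groups = ('C', 'gb1Y4', 'g', '7Rgwgwgw').
Multiple groups make `findall` return tuples — one 4-tuple for the one match.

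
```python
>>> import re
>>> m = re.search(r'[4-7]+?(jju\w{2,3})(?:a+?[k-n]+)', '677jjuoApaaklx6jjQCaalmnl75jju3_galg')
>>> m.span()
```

(0, 13)

Pattern: one or more of a character in [4-7] (lazy); then the literal 'jju', then 2 to 3 of a word character (captured); then one or more of the literal 'a' (lazy), then one or more of a character in [k-n] (non-capturing group).
The match spans [0:13] → '677jjuoApaakl'.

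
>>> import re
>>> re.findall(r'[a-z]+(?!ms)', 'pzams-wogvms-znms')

The negative lookahead/lookbehind blocks any match where the forbidden context is present.
With no groups in the pattern, `findall` gives back each whole match — 3 here.

['pzams', 'wogvms', 'znms']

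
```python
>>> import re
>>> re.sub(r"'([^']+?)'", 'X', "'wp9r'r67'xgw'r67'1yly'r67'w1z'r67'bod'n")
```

'Xr67Xr67Xr67Xr67Xn'

Each match is replaced by 'X'.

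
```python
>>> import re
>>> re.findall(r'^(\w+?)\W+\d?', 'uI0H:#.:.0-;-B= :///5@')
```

['uI0H']

This matches anchored at the start of the string; then one or more of a word character (lazy) (captured); then one or more of a non-word character, then optionally a digit.
Scanning left to right: at [0:10] match 'uI0H:#.:.0', group 1 = 'uI0H'.
`findall` collects group 1 from the one match (1 total).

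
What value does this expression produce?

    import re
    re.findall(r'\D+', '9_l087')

['_l']

This matches one or more of a non-digit.
Walking the string: at [1:3] → '_l'.
With no groups in the pattern, `findall` gives back each whole match — 1 here.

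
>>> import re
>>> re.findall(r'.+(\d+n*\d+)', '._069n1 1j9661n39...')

This matches one or more of any character; then one or more of a digit, then zero or more of a literal 'n', then one or more of a digit (captured).
Walking the string: at [0:17] match '._069n1 1j9661n39', group 1 = '39'.
With a single group, `findall` returns only what that group captured — 1 item.

['39']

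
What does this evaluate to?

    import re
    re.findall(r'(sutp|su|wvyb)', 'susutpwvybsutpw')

Alternation tries branches left to right and keeps the first one that lets the overall match succeed at that position.
Walking the string: at [0:2] match 'su', group 1 = 'su'; at [2:6] match 'sutp', group 1 = 'sutp'; at [6:10] match 'wvyb', group 1 = 'wvyb'; at [10:14] match 'sutp', group 1 = 'sutp'.
With a single group, `findall` returns only what that group captured — 4 items.

['su', 'sutp', 'wvyb', 'sutp']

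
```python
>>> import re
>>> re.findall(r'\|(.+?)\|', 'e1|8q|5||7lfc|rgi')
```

`findall` collects group 1 from each match (2 total).

['8q', '|7lfc']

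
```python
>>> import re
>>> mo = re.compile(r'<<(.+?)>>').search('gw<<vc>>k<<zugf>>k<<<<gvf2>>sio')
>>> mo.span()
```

(2, 8)

A `+?`/`*?`/`{m,n}?` starts at its minimum and grows only as far as needed for what follows to match.
`re.search` tries every starting position until one works.
The match spans [2:8] → '<<vc>>'.
Captured: group 1 = 'vc'.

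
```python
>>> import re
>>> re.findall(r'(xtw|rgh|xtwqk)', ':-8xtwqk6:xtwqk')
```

['xtw', 'xtw']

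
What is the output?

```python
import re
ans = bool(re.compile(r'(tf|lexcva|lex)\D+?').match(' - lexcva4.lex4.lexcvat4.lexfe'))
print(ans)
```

False

`re.match` only tries the pattern at the start of the string.
Here the string doesn't start with a match, so the call returns None, and `bool(None)` is False.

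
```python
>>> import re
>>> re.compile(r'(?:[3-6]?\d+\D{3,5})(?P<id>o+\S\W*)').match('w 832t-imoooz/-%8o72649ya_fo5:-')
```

None

Pattern: optionally a character in [3-6], then one or more of a digit, then 3 to 5 of a non-digit (non-capturing group); then one or more of the literal 'o', then a non-whitespace character, then zero or more of a non-word character (captured as 'id').
With `match`, the pattern is implicitly anchored at the beginning.
Here the string doesn't start with a match, so the call returns None.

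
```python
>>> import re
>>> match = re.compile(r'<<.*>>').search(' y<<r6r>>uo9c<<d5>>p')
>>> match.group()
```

'<<r6r>>uo9c<<d5>>'

The match spans [2:19] → '<<r6r>>uo9c<<d5>>'.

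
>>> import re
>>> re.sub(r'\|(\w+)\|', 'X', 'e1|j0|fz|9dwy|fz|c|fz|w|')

'e1XfzXfzXfzX'

Matches: at [2:6] → '|j0|'; at [8:14] → '|9dwy|'; at [16:19] → '|c|'; at [21:24] → '|w|'.
Every occurrence is swapped for 'X'.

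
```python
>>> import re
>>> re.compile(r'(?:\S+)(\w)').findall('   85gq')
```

Pattern: one or more of a non-whitespace character (non-capturing group); then a word character (captured).
Walking the string: at [3:7] match '85gq', group 1 = 'q'.
With a single group, `findall` returns only what that group captured — 1 item.

['q']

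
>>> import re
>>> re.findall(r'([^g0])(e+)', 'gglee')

[('l', 'ee')]

This matches any character except [g0] (captured); then one or more of a literal 'e' (captured).
`findall` packs the 2 group values into a tuple for every match.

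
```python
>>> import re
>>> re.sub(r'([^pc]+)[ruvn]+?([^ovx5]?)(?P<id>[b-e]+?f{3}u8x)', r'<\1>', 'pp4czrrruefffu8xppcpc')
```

The pattern matches one or more of any character except [pc] (captured); then one or more of one of [ruvn] (lazy); then optionally any character except [ovx5] (captured); then one or more of a character in [b-e] (lazy), then exactly 3 of the literal 'f', then the literal 'u8x' (captured as 'id').
`\1` in the replacement pulls in group 1's text for each match.

'pp4c<zrrr>ppcpc'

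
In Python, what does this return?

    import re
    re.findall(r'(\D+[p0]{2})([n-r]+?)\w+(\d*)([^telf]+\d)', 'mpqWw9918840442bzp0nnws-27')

Lazy quantifiers expand one character at a time until the remainder of the pattern can match.
Multiple groups make `findall` return tuples — one 4-tuple for the one match.

[('bzp0', 'n', '', '-27')]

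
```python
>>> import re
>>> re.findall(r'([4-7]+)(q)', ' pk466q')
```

The pattern matches one or more of a character in [4-7] (captured); then a literal 'q' (captured).
Scanning left to right: at [3:7] match '466q', groups = ('466', 'q').
Multiple groups make `findall` return tuples — one 2-tuple for the one match.

[('466', 'q')]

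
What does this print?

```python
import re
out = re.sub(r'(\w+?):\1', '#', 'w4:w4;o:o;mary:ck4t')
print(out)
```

#;#;mary:ck4t

After group 1 captures some text, `\1` only succeeds where that same text appears again.
Matches: at [0:5] → 'w4:w4'; at [6:9] → 'o:o'.
Each match is replaced by '#'.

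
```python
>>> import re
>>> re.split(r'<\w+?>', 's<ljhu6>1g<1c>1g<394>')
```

['s', '1g', '1g', '']

Matches to split on: at [1:8] → '<ljhu6>'; at [10:14] → '<1c>'; at [16:21] → '<394>'.
Each match becomes a cut point; 4 segments remain.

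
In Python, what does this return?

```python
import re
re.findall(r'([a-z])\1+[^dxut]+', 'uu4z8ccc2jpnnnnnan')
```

The backreference `\1` re-matches whatever the first group consumed, character for character.
With a single group, `findall` returns only what that group captured — 1 item.

['u']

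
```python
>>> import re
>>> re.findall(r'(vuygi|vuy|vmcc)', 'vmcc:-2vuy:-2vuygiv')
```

The regex engine tests alternatives in the order written; an earlier branch that matches wins even if a later one would match more.
One capturing group, so `findall` returns just the captured substring from each match — 3 in all.

['vmcc', 'vuy', 'vuygi']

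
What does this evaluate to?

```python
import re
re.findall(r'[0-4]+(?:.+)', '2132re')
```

['2132re']

Since nothing is captured, `findall` lists the 1 matched substring directly.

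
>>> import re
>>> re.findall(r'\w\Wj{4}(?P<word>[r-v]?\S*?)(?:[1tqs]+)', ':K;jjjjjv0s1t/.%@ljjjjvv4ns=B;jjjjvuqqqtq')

['jv0', 'vu']

This matches a word character, then a non-word character, then exactly 4 of the literal 'j'; then optionally a character in [r-v], then zero or more of a non-whitespace character (lazy) (captured as 'word'); then one or more of one of [1tqs] (non-capturing group).
Lazy quantifiers expand one character at a time until the remainder of the pattern can match.
Matches: at [1:13] match 'K;jjjjjv0s1t', group 1 = 'jv0'; at [28:41] match 'B;jjjjvuqqqtq', group 1 = 'vu'.
One capturing group, so `findall` returns just the captured substring from each match — 2 in all.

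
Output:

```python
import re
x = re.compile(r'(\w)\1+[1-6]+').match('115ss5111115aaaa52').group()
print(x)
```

115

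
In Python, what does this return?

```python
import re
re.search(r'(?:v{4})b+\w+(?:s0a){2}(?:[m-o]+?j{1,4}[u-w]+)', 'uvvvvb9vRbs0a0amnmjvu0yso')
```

None

The pattern matches exactly 4 of a literal 'v' (non-capturing group); then one or more of the literal 'b', then one or more of a word character, then the literal 's0a' repeated 2 times; then one or more of a character in [m-o] (lazy), then 1 to 4 of the literal 'j', then one or more of a character in [u-w] (non-capturing group).
Here the pattern never matches, so the call returns None.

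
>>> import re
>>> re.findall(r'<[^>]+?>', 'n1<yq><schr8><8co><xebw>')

['<yq>', '<schr8>', '<8co>', '<xebw>']

Walking the string: at [2:6] → '<yq>'; at [6:13] → '<schr8>'; at [13:18] → '<8co>'; at [18:24] → '<xebw>'.
No capturing groups, so `findall` returns the 4 full match strings.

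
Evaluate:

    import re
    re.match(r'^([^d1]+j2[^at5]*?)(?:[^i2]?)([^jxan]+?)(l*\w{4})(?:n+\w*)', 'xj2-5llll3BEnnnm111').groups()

The match spans [0:19] → 'xj2-5llll3BEnnnm111'.
Captured: group 1 = 'xj2', group 2 = '5', group 3 = 'llll3BEn'.

('xj2', '5', 'llll3BEn')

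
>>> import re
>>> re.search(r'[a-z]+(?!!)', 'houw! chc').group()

Because the assertion is negative and zero-width, positions next to the forbidden text are skipped.
The match spans [0:3] → 'hou'.

'hou'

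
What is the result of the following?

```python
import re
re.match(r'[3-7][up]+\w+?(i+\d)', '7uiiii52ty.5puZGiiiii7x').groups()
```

('iii5',)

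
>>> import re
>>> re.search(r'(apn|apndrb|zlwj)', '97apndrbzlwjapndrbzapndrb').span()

(2, 5)

The regex engine tests alternatives in the order written; an earlier branch that matches wins even if a later one would match more.
The match spans [2:5] → 'apn'.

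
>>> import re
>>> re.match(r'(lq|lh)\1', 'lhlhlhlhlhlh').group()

`re.match` won't scan ahead — the pattern has to work from the very first character.
The match spans [0:4] → 'lhlh'.

'lhlh'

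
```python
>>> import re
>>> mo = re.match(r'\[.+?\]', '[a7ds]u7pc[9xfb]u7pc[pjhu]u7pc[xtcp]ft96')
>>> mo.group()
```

'[a7ds]'

`re.match` only tries the pattern at the start of the string.
The match spans [0:6] → '[a7ds]'.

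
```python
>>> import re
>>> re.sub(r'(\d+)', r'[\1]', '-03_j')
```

'-[03]_j'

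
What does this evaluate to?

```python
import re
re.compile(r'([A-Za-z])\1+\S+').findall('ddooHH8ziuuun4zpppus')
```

['d']

`\1` is not a pattern — it's the concrete string captured by group 1, re-applied verbatim.
`findall` collects group 1 from the one match (1 total).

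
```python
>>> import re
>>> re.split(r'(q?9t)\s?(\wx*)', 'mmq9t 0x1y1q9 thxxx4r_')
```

['mm', 'q9t', '0x', '1y1q9 thxxx4r_']

This matches optionally a literal 'q', then the literal '9t' (captured); then optionally whitespace; then a word character, then zero or more of the literal 'x' (captured).
Matches to split on: at [2:8] → 'q9t 0x'.
Because the pattern has a capturing group, `split` also inserts each captured text between the pieces.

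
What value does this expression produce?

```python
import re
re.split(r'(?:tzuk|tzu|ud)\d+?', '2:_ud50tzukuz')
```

['2:_', '0tzukuz']

Each match becomes a cut point; 2 segments remain.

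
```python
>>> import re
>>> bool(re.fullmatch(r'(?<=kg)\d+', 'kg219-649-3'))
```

False

`re.fullmatch` requires the pattern to consume the entire string.
Here the pattern can't cover the whole string, so the call returns None, and `bool(None)` is False.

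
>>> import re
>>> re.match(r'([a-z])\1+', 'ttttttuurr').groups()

('t',)

A backreference is literal: `\1` must see the identical characters the first group matched.
`match` is anchored at position 0; if the pattern doesn't fit there, it returns None.
The match spans [0:6] → 'tttttt'.
Captured: group 1 = 't'.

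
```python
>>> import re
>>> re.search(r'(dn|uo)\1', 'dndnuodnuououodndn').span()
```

The backreference `\1` re-matches whatever the first group consumed, character for character.
`re.search` scans for the first position where the pattern succeeds.
The match spans [0:4] → 'dndn'.
Captured: group 1 = 'dn'.

(0, 4)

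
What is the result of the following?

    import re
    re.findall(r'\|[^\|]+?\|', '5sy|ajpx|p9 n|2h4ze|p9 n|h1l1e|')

['|ajpx|', '|2h4ze|', '|h1l1e|']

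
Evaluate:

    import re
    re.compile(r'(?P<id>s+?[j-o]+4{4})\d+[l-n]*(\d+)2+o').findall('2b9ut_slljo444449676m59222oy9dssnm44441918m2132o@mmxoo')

Multiple groups make `findall` return tuples — one 2-tuple for each match.

[('slljo4444', '5922'), ('ssnm4444', '213')]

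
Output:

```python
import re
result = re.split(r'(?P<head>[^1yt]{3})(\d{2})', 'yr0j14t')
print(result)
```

Pattern: exactly 3 of any character except [1yt] (captured as 'head'); then exactly 2 of a digit (captured).
Matches to split on: at [1:6] → 'r0j14'.
With a capturing group present, the delimiter's captured portion is kept in the result list.

['y', 'r0j', '14', 't']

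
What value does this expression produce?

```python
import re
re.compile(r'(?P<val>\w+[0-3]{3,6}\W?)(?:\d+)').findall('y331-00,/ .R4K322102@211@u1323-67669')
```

['y331-', 'R4K322102@', 'u1323-']

The pattern matches one or more of a word character, then 3 to 6 of a character in [0-3], then optionally a non-word character (captured as 'val'); then one or more of a digit (non-capturing group).
Scanning left to right: at [0:7] match 'y331-00', group 1 = 'y331-'; at [11:24] match 'R4K322102@211', group 1 = 'R4K322102@'; at [25:36] match 'u1323-67669', group 1 = 'u1323-'.
Because there's exactly one group, `findall` drops the full match and keeps group 1 from each hit.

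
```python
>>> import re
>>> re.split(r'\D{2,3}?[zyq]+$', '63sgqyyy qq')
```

This matches 2 to 3 of a non-digit (lazy); then one or more of one of [zyq]; then anchored at the end.
Matches to split on: at [6:11] → 'yy qq'.
The string is cut at each match, leaving 2 pieces.

['63sgqy', '']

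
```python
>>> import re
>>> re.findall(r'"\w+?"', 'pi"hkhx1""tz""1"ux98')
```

Since nothing is captured, `findall` lists the 3 matched substrings directly.

['"hkhx1"', '"tz"', '"1"']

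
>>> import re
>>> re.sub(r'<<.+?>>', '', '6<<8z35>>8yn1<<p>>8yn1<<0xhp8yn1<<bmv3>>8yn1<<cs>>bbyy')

'68yn18yn18yn1bbyy'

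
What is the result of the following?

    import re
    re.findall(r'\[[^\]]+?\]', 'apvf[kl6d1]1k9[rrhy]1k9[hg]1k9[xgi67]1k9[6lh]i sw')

['[kl6d1]', '[rrhy]', '[hg]', '[xgi67]', '[6lh]']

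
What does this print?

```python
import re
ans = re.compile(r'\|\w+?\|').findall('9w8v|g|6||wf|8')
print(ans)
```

Scanning left to right: at [4:7] → '|g|'; at [9:13] → '|wf|'.
With no groups in the pattern, `findall` gives back each whole match — 2 here.

['|g|', '|wf|']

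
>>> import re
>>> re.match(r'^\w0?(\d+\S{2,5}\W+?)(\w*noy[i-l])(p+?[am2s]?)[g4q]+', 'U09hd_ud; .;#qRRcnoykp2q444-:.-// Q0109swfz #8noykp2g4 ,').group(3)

'p2'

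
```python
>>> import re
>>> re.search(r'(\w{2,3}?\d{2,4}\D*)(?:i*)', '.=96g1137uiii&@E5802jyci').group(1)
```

'96g1137uiii&@E'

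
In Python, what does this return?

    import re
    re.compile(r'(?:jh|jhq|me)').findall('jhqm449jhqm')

Branches in `(...|...)` are attempted left-to-right; the first branch that allows the whole pattern to succeed is taken.
Scanning left to right: at [0:2] → 'jh'; at [7:9] → 'jh'.
With no groups in the pattern, `findall` gives back each whole match — 2 here.

['jh', 'jh']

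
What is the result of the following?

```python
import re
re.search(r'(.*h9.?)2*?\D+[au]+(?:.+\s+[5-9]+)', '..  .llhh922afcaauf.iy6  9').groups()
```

('..  .llhh92',)

The pattern matches zero or more of any character, then the literal 'h9', then optionally any character (captured); then zero or more of the literal '2' (lazy), then one or more of a non-digit, then one or more of one of [au]; then one or more of any character, then one or more of whitespace, then one or more of a character in [5-9] (non-capturing group).
`search` walks the string left to right and returns the first match it finds.
The match spans [0:26] → '..  .llhh922afcaauf.iy6  9'.
Captured: group 1 = '..  .llhh92'.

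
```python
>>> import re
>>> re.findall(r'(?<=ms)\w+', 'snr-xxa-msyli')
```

['yli']

The lookaround is zero-width — it requires the adjacent text to match without consuming it, so the asserted text isn't part of the match.
Walking the string: at [10:13] → 'yli'.
With no groups in the pattern, `findall` gives back each whole match — 1 here.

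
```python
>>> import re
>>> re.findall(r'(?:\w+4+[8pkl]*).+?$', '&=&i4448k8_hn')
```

`findall` yields the raw match text (1 of them) because the pattern has no groups.

['i4448k8_hn']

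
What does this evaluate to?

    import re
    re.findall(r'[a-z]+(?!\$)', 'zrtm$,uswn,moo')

The negative lookaround is zero-width — it rules out positions where the adjacent text would match, without consuming anything.
Scanning left to right: at [0:3] → 'zrt'; at [6:10] → 'uswn'; at [11:14] → 'moo'.
Since nothing is captured, `findall` lists the 3 matched substrings directly.

['zrt', 'uswn', 'moo']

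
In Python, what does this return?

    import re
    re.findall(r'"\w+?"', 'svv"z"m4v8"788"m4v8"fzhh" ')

Since nothing is captured, `findall` lists the 3 matched substrings directly.

['"z"', '"788"', '"fzhh"']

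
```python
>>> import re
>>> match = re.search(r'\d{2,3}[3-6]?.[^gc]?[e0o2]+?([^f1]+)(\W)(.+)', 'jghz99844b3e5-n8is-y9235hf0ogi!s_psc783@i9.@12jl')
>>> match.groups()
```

The match spans [5:48] → '9844b3e5-n8is-y9235hf0ogi!s_psc783@i9.@12jl'.
Captured: group 1 = '5-n8is', group 2 = '-', group 3 = 'y9235hf0ogi!s_psc783@i9.@12jl'.

('5-n8is', '-', 'y9235hf0ogi!s_psc783@i9.@12jl')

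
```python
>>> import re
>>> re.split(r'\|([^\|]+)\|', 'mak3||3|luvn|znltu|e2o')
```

Because the pattern has a capturing group, `split` also inserts each captured text between the pieces.

['mak3|', '3', 'luvn', 'znltu', 'e2o']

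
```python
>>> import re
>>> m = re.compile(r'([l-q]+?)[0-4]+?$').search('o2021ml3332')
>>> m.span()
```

Pattern: one or more of a character in [l-q] (lazy) (captured); then one or more of a character in [0-4] (lazy); then anchored at the end.
`re.search` scans for the first position where the pattern succeeds.
The match spans [5:11] → 'ml3332'.
Captured: group 1 = 'ml'.

(5, 11)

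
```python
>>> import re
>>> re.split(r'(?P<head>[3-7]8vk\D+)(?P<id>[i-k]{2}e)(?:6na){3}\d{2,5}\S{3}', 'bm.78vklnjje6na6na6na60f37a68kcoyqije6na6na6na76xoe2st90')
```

Pattern: a character in [3-7], then the literal '8vk', then one or more of a non-digit (captured as 'head'); then exactly 2 of a character in [i-k], then a literal 'e' (captured as 'id'); then the literal '6na' repeated 3 times, then 2 to 5 of a digit, then exactly 3 of a non-whitespace character.
The group in the pattern means `split` returns the separators' captures alongside the pieces.

['bm.', '78vkln', 'jje', 'a68kcoyqije6na6na6na76xoe2st90']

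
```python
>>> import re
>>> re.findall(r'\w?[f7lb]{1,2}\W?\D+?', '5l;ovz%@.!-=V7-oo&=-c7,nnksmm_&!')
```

['5l;o', 'V7-o', 'c7,n']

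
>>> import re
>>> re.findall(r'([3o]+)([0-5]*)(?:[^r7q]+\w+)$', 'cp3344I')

[('33', '4')]

`findall` packs the 2 group values into a tuple for every match.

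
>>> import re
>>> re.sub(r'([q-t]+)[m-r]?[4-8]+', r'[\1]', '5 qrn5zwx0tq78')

Pattern: one or more of a character in [q-t] (captured); then optionally a character in [m-r]; then one or more of a character in [4-8].
Matches: at [2:6] → 'qrn5'; at [10:14] → 'tq78'.
Each match is replaced using the text its own group 1 captured.

'5 [qr]zwx0[tq]'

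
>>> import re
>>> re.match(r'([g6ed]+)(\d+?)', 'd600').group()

'd60'

`re.match` won't scan ahead — the pattern has to work from the very first character.
The match spans [0:3] → 'd60'.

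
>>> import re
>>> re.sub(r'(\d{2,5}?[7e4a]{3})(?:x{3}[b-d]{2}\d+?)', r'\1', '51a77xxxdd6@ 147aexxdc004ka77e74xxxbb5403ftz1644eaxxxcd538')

'51a77@ 147aexxdc004ka77e74403ftz1644ea38'

The pattern matches 2 to 5 of a digit (lazy), then exactly 3 of one of [7e4a] (captured); then exactly 3 of a literal 'x', then exactly 2 of a character in [b-d], then one or more of a digit (lazy) (non-capturing group).
Matches: at [0:11] → '51a77xxxdd6'; at [27:38] → '77e74xxxbb5'; at [44:56] → '1644eaxxxcd5'.
Each match is replaced using the text its own group 1 captured.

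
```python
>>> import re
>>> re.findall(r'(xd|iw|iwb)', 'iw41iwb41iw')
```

The regex engine tests alternatives in the order written; an earlier branch that matches wins even if a later one would match more.
Scanning left to right: at [0:2] match 'iw', group 1 = 'iw'; at [4:6] match 'iw', group 1 = 'iw'; at [9:11] match 'iw', group 1 = 'iw'.
One capturing group, so `findall` returns just the captured substring from each match — 3 in all.

['iw', 'iw', 'iw']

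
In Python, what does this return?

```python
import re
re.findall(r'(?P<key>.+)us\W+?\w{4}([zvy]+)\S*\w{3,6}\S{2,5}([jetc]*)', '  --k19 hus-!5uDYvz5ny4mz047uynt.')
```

[('  --k19 h', 'vz', '')]

This matches one or more of any character (captured as 'key'); then the literal 'us', then one or more of a non-word character (lazy), then exactly 4 of a word character; then one or more of one of [zvy] (captured); then zero or more of a non-whitespace character, then 3 to 6 of a word character, then 2 to 5 of a non-whitespace character; then zero or more of one of [jetc] (captured).
Matches: at [0:33] match '  --k19 hus-!5uDYvz5ny4mz047uynt.', groups = ('  --k19 h', 'vz', '').
With 3 capturing groups, `findall` returns a 3-tuple per match.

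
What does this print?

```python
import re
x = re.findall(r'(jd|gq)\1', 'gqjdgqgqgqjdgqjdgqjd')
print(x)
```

A backreference is literal: `\1` must see the identical characters the first group matched.
Scanning left to right: at [4:8] match 'gqgq', group 1 = 'gq'.
One capturing group, so `findall` returns just the captured substring from the one match — 1 in all.

['gq']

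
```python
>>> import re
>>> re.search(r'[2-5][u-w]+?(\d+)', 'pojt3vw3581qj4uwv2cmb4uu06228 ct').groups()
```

This matches a character in [2-5], then one or more of a character in [u-w] (lazy); then one or more of a digit (captured).
Unlike `match`, `search` isn't anchored — it looks for the pattern anywhere in the string.
The match spans [4:11] → '3vw3581'.
Captured: group 1 = '3581'.

('3581',)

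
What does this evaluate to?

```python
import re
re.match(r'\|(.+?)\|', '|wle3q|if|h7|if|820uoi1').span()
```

(0, 7)

`match` is anchored at position 0; if the pattern doesn't fit there, it returns None.
The match spans [0:7] → '|wle3q|'.
Captured: group 1 = 'wle3q'.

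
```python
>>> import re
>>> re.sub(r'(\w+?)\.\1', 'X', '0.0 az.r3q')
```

'X az.r3q'

`\1` is not a pattern — it's the concrete string captured by group 1, re-applied verbatim.
Matches: at [0:3] → '0.0'.
`sub` substitutes 'X' at each match site.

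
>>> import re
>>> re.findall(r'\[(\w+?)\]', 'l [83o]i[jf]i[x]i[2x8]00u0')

['83o', 'jf', 'x', '2x8']

Because there's exactly one group, `findall` drops the full match and keeps group 1 from each hit.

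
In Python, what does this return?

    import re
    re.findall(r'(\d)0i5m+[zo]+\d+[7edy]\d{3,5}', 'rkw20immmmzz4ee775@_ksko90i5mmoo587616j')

Because there's exactly one group, `findall` drops the full match and keeps group 1 from the one hit.

['9']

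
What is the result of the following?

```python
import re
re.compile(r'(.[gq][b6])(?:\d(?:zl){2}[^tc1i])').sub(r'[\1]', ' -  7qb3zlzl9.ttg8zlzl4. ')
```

' -  [7qb].ttg8zlzl4. '

Pattern: any character, then one of [gq], then one of [b6] (captured); then a digit, then the literal 'zl' repeated 2 times, then any character except [tc1i] (non-capturing group).
Matches: at [4:13] → '7qb3zlzl9'.
`\1` in the replacement pulls in group 1's text for each match.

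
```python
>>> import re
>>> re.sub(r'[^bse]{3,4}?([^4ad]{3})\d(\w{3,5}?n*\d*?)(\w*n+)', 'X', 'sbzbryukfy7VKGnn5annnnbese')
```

'sbzbXbese'

The pattern matches 3 to 4 of any character except [bse] (lazy); then exactly 3 of any character except [4ad] (captured); then a digit; then 3 to 5 of a word character (lazy), then zero or more of a literal 'n', then zero or more of a digit (lazy) (captured); then zero or more of a word character, then one or more of the literal 'n' (captured).
Matches: at [4:22] → 'ryukfy7VKGnn5annnn'.
`sub` substitutes 'X' at each match site.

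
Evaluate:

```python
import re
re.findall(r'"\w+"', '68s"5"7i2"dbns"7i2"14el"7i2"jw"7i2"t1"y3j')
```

Walking the string: at [3:6] → '"5"'; at [9:15] → '"dbns"'; at [18:24] → '"14el"'; at [27:31] → '"jw"'; at [34:38] → '"t1"'.
Since nothing is captured, `findall` lists the 5 matched substrings directly.

['"5"', '"dbns"', '"14el"', '"jw"', '"t1"']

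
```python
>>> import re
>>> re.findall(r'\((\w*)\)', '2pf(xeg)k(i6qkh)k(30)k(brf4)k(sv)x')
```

Because there's exactly one group, `findall` drops the full match and keeps group 1 from each hit.

['xeg', 'i6qkh', '30', 'brf4', 'sv']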